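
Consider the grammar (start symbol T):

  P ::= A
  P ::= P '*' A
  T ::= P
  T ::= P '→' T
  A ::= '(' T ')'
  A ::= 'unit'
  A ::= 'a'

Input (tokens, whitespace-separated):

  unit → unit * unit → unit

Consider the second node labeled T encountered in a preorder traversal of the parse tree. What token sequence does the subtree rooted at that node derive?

[T [P [A unit]] → [T [P [P [A unit]] * [A unit]] → [T [P [A unit]]]]]

unit * unit → unit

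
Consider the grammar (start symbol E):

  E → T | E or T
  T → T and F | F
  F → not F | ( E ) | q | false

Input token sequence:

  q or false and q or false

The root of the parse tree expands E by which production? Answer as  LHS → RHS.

[E [E [E [T [F q]]] or [T [T [F false]] and [F q]]] or [T [F false]]]

E → E or T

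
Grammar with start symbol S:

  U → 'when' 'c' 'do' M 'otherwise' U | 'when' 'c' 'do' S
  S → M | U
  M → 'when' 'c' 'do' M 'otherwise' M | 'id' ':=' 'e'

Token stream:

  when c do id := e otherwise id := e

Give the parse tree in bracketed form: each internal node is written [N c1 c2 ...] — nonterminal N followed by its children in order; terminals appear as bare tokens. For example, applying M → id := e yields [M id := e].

S
M
when c do M otherwise M
when c do id := e otherwise M
when c do id := e otherwise id := e

[S [M when c do [M id := e] otherwise [M id := e]]]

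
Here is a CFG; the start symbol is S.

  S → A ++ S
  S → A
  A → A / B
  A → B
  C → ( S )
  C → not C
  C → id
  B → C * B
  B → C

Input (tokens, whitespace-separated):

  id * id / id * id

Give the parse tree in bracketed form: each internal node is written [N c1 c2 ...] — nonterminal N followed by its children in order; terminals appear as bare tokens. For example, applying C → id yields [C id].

S
A
A / B
B / B
C * B / B
id * B / B
id * C / B
id * id / B
id * id / C * B
id * id / id * B
id * id / id * C
id * id / id * id

[S [A [A [B [C id] * [B [C id]]]] / [B [C id] * [B [C id]]]]]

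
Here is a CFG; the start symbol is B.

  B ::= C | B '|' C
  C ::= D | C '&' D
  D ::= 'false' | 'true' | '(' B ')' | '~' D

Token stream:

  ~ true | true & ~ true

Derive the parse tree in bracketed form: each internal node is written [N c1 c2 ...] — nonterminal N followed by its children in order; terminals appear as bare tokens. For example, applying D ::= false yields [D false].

[B [B [C [D ~ [D true]]]] | [C [C [D true]] & [D ~ [D true]]]]

B
B | C
C | C
D | C
~ D | C
~ true | C
~ true | C & D
~ true | D & D
~ true | true & D
~ true | true & ~ D
~ true | true & ~ true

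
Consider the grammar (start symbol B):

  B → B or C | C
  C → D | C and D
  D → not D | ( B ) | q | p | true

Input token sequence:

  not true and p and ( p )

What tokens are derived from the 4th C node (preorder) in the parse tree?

[B [C [C [C [D not [D true]]] and [D p]] and [D ( [B [C [D p]]] )]]]

p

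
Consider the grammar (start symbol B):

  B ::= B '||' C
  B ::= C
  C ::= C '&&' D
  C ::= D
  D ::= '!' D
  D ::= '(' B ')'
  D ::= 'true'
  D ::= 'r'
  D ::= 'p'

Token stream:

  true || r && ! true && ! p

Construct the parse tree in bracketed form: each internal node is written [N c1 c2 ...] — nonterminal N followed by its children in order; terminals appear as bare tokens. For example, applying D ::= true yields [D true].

[B [B [C [D true]]] || [C [C [C [D r]] && [D ! [D true]]] && [D ! [D p]]]]

B
B || C
C || C
D || C
true || C
true || C && D
true || C && D && D
true || D && D && D
true || r && D && D
true || r && ! D && D
true || r && ! true && D
true || r && ! true && ! D
true || r && ! true && ! p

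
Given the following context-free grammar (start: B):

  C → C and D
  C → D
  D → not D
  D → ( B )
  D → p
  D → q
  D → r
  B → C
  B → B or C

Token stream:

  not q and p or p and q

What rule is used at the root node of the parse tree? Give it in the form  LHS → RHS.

B → B or C

[B [B [C [C [D not [D q]]] and [D p]]] or [C [C [D p]] and [D q]]]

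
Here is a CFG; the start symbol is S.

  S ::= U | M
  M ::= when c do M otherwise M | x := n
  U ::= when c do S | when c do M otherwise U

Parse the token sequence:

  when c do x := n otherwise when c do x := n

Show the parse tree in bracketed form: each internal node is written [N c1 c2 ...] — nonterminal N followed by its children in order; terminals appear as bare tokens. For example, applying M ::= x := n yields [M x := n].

[S [U when c do [M x := n] otherwise [U when c do [S [M x := n]]]]]

S
U
when c do M otherwise U
when c do x := n otherwise U
when c do x := n otherwise when c do S
when c do x := n otherwise when c do M
when c do x := n otherwise when c do x := n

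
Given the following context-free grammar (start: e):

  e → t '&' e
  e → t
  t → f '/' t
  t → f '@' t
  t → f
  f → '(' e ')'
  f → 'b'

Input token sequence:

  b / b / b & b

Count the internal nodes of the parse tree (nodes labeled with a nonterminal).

[e [t [f b] / [t [f b] / [t [f b]]]] & [e [t [f b]]]]

10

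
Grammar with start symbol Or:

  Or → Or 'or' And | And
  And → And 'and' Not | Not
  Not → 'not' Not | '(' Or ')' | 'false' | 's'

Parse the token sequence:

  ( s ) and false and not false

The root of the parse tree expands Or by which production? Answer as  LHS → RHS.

[Or [And [And [And [Not ( [Or [And [Not s]]] )]] and [Not false]] and [Not not [Not false]]]]

Or → And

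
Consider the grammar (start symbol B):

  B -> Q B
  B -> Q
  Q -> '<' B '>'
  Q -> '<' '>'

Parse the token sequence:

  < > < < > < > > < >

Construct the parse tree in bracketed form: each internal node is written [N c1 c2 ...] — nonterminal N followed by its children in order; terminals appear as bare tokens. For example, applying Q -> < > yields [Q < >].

[B [Q < >] [B [Q < [B [Q < >] [B [Q < >]]] >] [B [Q < >]]]]

B
Q B
< > B
< > Q B
< > < B > B
< > < Q B > B
< > < < > B > B
< > < < > Q > B
< > < < > < > > B
< > < < > < > > Q
< > < < > < > > < >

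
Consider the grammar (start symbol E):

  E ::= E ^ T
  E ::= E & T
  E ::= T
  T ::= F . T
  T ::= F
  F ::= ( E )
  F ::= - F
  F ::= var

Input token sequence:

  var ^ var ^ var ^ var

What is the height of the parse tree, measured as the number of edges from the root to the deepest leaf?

6

[E [E [E [E [T [F var]]] ^ [T [F var]]] ^ [T [F var]]] ^ [T [F var]]]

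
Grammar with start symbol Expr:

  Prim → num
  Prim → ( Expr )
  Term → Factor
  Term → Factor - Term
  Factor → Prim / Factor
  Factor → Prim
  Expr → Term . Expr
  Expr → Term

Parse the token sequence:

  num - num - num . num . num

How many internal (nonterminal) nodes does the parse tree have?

18

[Expr [Term [Factor [Prim num]] - [Term [Factor [Prim num]] - [Term [Factor [Prim num]]]]] . [Expr [Term [Factor [Prim num]]] . [Expr [Term [Factor [Prim num]]]]]]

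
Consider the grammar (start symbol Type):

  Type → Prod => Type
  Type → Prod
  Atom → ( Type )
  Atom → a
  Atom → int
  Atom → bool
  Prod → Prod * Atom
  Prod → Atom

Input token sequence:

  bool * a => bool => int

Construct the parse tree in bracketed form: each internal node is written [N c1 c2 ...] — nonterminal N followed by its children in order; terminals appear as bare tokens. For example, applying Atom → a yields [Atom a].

Type
Prod => Type
Prod * Atom => Type
Atom * Atom => Type
bool * Atom => Type
bool * a => Type
bool * a => Prod => Type
bool * a => Atom => Type
bool * a => bool => Type
bool * a => bool => Prod
bool * a => bool => Atom
bool * a => bool => int

[Type [Prod [Prod [Atom bool]] * [Atom a]] => [Type [Prod [Atom bool]] => [Type [Prod [Atom int]]]]]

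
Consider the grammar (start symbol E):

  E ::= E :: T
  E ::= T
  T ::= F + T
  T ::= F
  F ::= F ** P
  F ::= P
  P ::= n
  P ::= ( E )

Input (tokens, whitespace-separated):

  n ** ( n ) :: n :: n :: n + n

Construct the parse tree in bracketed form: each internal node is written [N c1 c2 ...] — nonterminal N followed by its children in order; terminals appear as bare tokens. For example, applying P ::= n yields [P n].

[E [E [E [E [T [F [F [P n]] ** [P ( [E [T [F [P n]]]] )]]]] :: [T [F [P n]]]] :: [T [F [P n]]]] :: [T [F [P n]] + [T [F [P n]]]]]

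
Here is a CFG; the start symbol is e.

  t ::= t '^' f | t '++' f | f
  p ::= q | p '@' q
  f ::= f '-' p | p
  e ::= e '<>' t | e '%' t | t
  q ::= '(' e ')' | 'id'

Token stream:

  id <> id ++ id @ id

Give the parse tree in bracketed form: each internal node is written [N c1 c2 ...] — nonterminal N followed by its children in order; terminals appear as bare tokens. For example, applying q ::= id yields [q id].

[e [e [t [f [p [q id]]]]] <> [t [t [f [p [q id]]]] ++ [f [p [p [q id]] @ [q id]]]]]

e
e <> t
t <> t
f <> t
p <> t
q <> t
id <> t
id <> t ++ f
id <> f ++ f
id <> p ++ f
id <> q ++ f
id <> id ++ f
id <> id ++ p
id <> id ++ p @ q
id <> id ++ q @ q
id <> id ++ id @ q
id <> id ++ id @ id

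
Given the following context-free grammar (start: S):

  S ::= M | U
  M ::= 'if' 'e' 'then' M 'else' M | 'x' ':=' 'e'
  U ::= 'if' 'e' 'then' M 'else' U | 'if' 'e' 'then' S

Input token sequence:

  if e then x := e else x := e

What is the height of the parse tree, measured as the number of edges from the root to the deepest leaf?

3

[S [M if e then [M x := e] else [M x := e]]]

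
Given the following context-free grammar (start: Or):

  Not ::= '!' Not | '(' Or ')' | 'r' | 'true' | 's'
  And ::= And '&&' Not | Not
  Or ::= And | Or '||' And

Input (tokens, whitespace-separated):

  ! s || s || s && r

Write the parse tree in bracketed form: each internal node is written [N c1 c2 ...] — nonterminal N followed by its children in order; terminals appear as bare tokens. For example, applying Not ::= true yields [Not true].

Or
Or || And
Or || And || And
And || And || And
Not || And || And
! Not || And || And
! s || And || And
! s || Not || And
! s || s || And
! s || s || And && Not
! s || s || Not && Not
! s || s || s && Not
! s || s || s && r

[Or [Or [Or [And [Not ! [Not s]]]] || [And [Not s]]] || [And [And [Not s]] && [Not r]]]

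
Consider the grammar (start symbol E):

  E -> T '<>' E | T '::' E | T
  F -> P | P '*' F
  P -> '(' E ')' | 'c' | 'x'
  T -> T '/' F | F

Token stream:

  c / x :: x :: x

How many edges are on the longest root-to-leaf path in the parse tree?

6

[E [T [T [F [P c]]] / [F [P x]]] :: [E [T [F [P x]]] :: [E [T [F [P x]]]]]]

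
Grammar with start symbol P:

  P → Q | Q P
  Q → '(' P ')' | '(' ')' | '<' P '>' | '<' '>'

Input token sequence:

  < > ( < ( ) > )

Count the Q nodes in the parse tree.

4

[P [Q < >] [P [Q ( [P [Q < [P [Q ( )]] >]] )]]]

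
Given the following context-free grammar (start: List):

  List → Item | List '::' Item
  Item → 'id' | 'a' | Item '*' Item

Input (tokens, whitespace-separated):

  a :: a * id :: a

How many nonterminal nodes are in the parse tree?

[List [List [List [Item a]] :: [Item [Item a] * [Item id]]] :: [Item a]]

8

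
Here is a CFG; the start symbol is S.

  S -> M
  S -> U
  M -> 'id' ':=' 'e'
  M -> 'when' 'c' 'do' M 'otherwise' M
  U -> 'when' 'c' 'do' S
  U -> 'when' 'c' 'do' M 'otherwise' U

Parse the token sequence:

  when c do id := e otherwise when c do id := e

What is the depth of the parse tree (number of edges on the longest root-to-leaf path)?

[S [U when c do [M id := e] otherwise [U when c do [S [M id := e]]]]]

5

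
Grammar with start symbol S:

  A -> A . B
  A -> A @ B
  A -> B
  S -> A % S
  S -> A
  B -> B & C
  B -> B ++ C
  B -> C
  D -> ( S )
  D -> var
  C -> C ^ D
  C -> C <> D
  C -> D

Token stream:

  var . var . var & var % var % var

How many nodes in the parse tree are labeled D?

6

[S [A [A [A [B [C [D var]]]] . [B [C [D var]]]] . [B [B [C [D var]]] & [C [D var]]]] % [S [A [B [C [D var]]]] % [S [A [B [C [D var]]]]]]]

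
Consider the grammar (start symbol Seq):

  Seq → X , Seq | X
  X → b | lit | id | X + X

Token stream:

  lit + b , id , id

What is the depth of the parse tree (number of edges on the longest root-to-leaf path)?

[Seq [X [X lit] + [X b]] , [Seq [X id] , [Seq [X id]]]]

4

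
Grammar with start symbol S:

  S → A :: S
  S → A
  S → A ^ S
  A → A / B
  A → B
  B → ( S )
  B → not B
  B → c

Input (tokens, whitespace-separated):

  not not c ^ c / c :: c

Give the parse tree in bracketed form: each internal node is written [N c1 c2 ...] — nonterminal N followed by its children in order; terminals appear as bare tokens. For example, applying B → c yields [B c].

[S [A [B not [B not [B c]]]] ^ [S [A [A [B c]] / [B c]] :: [S [A [B c]]]]]

S
A ^ S
B ^ S
not B ^ S
not not B ^ S
not not c ^ S
not not c ^ A :: S
not not c ^ A / B :: S
not not c ^ B / B :: S
not not c ^ c / B :: S
not not c ^ c / c :: S
not not c ^ c / c :: A
not not c ^ c / c :: B
not not c ^ c / c :: c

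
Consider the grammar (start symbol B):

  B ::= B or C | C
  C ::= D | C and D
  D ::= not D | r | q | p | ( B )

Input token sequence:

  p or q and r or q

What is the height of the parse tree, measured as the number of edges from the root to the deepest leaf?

[B [B [B [C [D p]]] or [C [C [D q]] and [D r]]] or [C [D q]]]

5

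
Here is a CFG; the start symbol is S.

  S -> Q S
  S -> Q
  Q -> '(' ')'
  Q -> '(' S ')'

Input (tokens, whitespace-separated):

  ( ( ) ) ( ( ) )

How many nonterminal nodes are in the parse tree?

[S [Q ( [S [Q ( )]] )] [S [Q ( [S [Q ( )]] )]]]

8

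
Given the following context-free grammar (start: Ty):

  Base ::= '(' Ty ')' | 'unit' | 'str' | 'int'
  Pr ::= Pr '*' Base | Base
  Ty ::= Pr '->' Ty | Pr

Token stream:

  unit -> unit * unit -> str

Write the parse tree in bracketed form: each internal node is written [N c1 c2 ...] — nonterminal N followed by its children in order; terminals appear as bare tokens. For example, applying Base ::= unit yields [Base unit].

[Ty [Pr [Base unit]] -> [Ty [Pr [Pr [Base unit]] * [Base unit]] -> [Ty [Pr [Base str]]]]]

Ty
Pr -> Ty
Base -> Ty
unit -> Ty
unit -> Pr -> Ty
unit -> Pr * Base -> Ty
unit -> Base * Base -> Ty
unit -> unit * Base -> Ty
unit -> unit * unit -> Ty
unit -> unit * unit -> Pr
unit -> unit * unit -> Base
unit -> unit * unit -> str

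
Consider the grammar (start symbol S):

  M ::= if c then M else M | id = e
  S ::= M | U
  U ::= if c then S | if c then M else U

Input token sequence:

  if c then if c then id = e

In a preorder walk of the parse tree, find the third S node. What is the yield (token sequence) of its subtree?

id = e

[S [U if c then [S [U if c then [S [M id = e]]]]]]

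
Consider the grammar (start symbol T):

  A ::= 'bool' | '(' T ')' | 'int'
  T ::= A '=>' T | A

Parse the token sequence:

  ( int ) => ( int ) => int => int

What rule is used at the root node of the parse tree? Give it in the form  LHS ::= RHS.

[T [A ( [T [A int]] )] => [T [A ( [T [A int]] )] => [T [A int] => [T [A int]]]]]

T ::= A '=>' T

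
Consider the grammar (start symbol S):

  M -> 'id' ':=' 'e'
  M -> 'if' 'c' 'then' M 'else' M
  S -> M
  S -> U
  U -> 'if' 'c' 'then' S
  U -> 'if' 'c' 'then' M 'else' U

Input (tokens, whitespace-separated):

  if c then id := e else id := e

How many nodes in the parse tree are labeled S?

[S [M if c then [M id := e] else [M id := e]]]

1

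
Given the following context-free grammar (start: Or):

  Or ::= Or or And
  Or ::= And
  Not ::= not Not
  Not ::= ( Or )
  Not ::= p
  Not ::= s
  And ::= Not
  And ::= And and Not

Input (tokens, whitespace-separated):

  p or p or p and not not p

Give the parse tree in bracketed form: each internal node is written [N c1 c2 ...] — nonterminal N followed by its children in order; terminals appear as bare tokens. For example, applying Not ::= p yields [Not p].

[Or [Or [Or [And [Not p]]] or [And [Not p]]] or [And [And [Not p]] and [Not not [Not not [Not p]]]]]

Or
Or or And
Or or And or And
And or And or And
Not or And or And
p or And or And
p or Not or And
p or p or And
p or p or And and Not
p or p or Not and Not
p or p or p and Not
p or p or p and not Not
p or p or p and not not Not
p or p or p and not not p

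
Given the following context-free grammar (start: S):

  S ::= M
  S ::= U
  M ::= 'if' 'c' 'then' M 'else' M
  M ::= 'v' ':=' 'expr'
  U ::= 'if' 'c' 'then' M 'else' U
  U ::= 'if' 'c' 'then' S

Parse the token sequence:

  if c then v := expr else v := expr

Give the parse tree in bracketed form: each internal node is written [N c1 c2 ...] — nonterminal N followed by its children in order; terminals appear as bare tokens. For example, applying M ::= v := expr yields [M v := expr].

[S [M if c then [M v := expr] else [M v := expr]]]

S
M
if c then M else M
if c then v := expr else M
if c then v := expr else v := expr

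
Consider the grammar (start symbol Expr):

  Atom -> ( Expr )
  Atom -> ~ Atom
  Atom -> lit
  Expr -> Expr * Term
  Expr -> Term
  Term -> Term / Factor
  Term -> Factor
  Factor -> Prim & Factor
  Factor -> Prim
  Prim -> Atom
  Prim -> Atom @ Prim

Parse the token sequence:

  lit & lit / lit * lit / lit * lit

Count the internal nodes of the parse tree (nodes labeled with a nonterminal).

[Expr [Expr [Expr [Term [Term [Factor [Prim [Atom lit]] & [Factor [Prim [Atom lit]]]]] / [Factor [Prim [Atom lit]]]]] * [Term [Term [Factor [Prim [Atom lit]]]] / [Factor [Prim [Atom lit]]]]] * [Term [Factor [Prim [Atom lit]]]]]

26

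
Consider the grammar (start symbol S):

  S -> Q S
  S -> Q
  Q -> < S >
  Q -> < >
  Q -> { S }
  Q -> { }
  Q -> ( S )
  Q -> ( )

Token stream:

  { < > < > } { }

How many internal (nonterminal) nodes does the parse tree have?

8

[S [Q { [S [Q < >] [S [Q < >]]] }] [S [Q { }]]]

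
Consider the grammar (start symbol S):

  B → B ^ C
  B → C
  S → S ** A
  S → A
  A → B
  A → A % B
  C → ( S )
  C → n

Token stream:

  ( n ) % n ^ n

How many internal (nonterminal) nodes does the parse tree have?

13

[S [A [A [B [C ( [S [A [B [C n]]]] )]]] % [B [B [C n]] ^ [C n]]]]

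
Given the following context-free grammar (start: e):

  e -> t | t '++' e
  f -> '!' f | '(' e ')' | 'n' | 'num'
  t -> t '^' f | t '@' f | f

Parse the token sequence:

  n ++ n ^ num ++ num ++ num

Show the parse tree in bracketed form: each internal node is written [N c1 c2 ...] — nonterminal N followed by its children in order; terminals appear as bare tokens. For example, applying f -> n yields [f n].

e
t ++ e
f ++ e
n ++ e
n ++ t ++ e
n ++ t ^ f ++ e
n ++ f ^ f ++ e
n ++ n ^ f ++ e
n ++ n ^ num ++ e
n ++ n ^ num ++ t ++ e
n ++ n ^ num ++ f ++ e
n ++ n ^ num ++ num ++ e
n ++ n ^ num ++ num ++ t
n ++ n ^ num ++ num ++ f
n ++ n ^ num ++ num ++ num

[e [t [f n]] ++ [e [t [t [f n]] ^ [f num]] ++ [e [t [f num]] ++ [e [t [f num]]]]]]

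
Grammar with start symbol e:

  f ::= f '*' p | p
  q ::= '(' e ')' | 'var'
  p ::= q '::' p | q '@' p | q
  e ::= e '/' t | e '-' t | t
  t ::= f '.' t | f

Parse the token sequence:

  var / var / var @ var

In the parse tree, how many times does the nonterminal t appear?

[e [e [e [t [f [p [q var]]]]] / [t [f [p [q var]]]]] / [t [f [p [q var] @ [p [q var]]]]]]

3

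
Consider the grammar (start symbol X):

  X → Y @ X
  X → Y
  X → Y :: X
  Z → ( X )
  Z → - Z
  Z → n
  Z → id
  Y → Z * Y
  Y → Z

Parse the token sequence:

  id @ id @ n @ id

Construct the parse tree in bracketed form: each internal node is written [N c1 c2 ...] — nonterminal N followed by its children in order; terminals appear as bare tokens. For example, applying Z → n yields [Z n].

[X [Y [Z id]] @ [X [Y [Z id]] @ [X [Y [Z n]] @ [X [Y [Z id]]]]]]

X
Y @ X
Z @ X
id @ X
id @ Y @ X
id @ Z @ X
id @ id @ X
id @ id @ Y @ X
id @ id @ Z @ X
id @ id @ n @ X
id @ id @ n @ Y
id @ id @ n @ Z
id @ id @ n @ id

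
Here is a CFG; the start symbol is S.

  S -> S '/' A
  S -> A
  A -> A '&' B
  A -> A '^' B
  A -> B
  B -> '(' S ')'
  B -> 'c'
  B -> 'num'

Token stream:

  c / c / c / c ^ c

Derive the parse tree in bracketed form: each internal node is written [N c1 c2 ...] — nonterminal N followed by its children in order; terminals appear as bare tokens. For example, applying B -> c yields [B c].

[S [S [S [S [A [B c]]] / [A [B c]]] / [A [B c]]] / [A [A [B c]] ^ [B c]]]

S
S / A
S / A / A
S / A / A / A
A / A / A / A
B / A / A / A
c / A / A / A
c / B / A / A
c / c / A / A
c / c / B / A
c / c / c / A
c / c / c / A ^ B
c / c / c / B ^ B
c / c / c / c ^ B
c / c / c / c ^ c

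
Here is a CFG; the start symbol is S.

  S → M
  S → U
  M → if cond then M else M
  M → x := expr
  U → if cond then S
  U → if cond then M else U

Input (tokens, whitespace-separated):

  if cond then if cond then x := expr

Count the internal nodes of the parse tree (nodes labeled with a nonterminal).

6

[S [U if cond then [S [U if cond then [S [M x := expr]]]]]]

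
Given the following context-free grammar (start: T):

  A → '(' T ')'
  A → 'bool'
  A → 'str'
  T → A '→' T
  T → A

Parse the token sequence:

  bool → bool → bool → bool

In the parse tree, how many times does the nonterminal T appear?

[T [A bool] → [T [A bool] → [T [A bool] → [T [A bool]]]]]

4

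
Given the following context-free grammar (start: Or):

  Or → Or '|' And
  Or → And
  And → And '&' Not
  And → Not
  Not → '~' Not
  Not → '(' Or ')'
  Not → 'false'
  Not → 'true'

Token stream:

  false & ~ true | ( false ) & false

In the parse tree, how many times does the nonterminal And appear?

[Or [Or [And [And [Not false]] & [Not ~ [Not true]]]] | [And [And [Not ( [Or [And [Not false]]] )]] & [Not false]]]

5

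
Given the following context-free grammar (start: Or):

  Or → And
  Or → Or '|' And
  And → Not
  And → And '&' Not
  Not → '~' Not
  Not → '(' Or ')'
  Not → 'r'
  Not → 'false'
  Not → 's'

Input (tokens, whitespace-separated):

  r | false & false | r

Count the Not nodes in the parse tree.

4

[Or [Or [Or [And [Not r]]] | [And [And [Not false]] & [Not false]]] | [And [Not r]]]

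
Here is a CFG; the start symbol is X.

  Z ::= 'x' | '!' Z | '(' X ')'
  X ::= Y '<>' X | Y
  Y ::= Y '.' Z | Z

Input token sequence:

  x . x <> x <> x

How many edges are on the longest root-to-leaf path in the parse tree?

[X [Y [Y [Z x]] . [Z x]] <> [X [Y [Z x]] <> [X [Y [Z x]]]]]

5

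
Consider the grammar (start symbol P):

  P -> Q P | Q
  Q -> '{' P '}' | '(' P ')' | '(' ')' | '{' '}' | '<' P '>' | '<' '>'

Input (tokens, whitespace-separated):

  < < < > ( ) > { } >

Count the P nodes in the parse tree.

[P [Q < [P [Q < [P [Q < >] [P [Q ( )]]] >] [P [Q { }]]] >]]

5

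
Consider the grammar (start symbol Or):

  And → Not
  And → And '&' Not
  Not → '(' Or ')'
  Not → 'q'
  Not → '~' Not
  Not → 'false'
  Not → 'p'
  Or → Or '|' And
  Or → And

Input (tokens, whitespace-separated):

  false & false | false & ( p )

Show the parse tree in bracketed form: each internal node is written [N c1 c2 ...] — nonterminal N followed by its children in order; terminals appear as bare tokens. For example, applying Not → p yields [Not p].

Or
Or | And
And | And
And & Not | And
Not & Not | And
false & Not | And
false & false | And
false & false | And & Not
false & false | Not & Not
false & false | false & Not
false & false | false & ( Or )
false & false | false & ( And )
false & false | false & ( Not )
false & false | false & ( p )

[Or [Or [And [And [Not false]] & [Not false]]] | [And [And [Not false]] & [Not ( [Or [And [Not p]]] )]]]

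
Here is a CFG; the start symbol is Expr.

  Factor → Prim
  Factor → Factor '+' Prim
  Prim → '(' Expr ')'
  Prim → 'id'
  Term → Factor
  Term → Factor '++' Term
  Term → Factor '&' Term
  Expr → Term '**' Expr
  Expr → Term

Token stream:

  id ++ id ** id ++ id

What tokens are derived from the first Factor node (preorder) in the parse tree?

id

[Expr [Term [Factor [Prim id]] ++ [Term [Factor [Prim id]]]] ** [Expr [Term [Factor [Prim id]] ++ [Term [Factor [Prim id]]]]]]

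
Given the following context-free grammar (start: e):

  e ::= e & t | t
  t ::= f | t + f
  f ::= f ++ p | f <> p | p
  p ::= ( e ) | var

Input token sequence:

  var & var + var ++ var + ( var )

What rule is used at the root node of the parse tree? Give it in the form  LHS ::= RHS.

e ::= e & t

[e [e [t [f [p var]]]] & [t [t [t [f [p var]]] + [f [f [p var]] ++ [p var]]] + [f [p ( [e [t [f [p var]]]] )]]]]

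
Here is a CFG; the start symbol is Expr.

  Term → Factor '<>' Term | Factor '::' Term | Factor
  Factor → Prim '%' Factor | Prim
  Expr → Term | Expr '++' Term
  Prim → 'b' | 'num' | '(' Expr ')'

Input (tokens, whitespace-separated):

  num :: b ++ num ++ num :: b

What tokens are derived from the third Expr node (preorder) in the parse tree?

num :: b

[Expr [Expr [Expr [Term [Factor [Prim num]] :: [Term [Factor [Prim b]]]]] ++ [Term [Factor [Prim num]]]] ++ [Term [Factor [Prim num]] :: [Term [Factor [Prim b]]]]]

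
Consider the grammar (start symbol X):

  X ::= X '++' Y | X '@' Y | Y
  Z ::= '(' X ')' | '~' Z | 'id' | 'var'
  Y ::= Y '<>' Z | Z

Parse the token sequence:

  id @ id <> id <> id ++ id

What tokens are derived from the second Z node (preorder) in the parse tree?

id

[X [X [X [Y [Z id]]] @ [Y [Y [Y [Z id]] <> [Z id]] <> [Z id]]] ++ [Y [Z id]]]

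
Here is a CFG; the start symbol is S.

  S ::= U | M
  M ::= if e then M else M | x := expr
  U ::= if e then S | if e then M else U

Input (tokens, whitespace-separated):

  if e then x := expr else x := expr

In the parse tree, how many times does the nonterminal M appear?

3

[S [M if e then [M x := expr] else [M x := expr]]]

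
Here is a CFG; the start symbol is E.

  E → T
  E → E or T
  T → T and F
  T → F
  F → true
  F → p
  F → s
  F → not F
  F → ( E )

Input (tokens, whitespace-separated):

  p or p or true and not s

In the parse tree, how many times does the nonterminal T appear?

[E [E [E [T [F p]]] or [T [F p]]] or [T [T [F true]] and [F not [F s]]]]

4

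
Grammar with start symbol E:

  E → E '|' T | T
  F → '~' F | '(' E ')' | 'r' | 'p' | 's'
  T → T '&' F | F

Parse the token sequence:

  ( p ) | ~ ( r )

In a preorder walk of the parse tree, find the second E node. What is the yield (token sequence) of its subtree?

[E [E [T [F ( [E [T [F p]]] )]]] | [T [F ~ [F ( [E [T [F r]]] )]]]]

( p )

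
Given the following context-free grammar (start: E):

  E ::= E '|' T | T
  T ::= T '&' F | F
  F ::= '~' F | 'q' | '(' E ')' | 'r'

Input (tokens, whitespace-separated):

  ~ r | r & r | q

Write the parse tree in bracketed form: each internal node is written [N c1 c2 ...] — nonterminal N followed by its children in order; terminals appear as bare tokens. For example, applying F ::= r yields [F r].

[E [E [E [T [F ~ [F r]]]] | [T [T [F r]] & [F r]]] | [T [F q]]]

E
E | T
E | T | T
T | T | T
F | T | T
~ F | T | T
~ r | T | T
~ r | T & F | T
~ r | F & F | T
~ r | r & F | T
~ r | r & r | T
~ r | r & r | F
~ r | r & r | q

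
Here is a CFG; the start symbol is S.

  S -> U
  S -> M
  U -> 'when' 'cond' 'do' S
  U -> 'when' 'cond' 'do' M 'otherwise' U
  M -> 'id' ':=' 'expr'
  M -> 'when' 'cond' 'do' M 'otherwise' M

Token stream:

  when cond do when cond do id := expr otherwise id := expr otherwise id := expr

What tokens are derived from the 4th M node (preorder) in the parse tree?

[S [M when cond do [M when cond do [M id := expr] otherwise [M id := expr]] otherwise [M id := expr]]]

id := expr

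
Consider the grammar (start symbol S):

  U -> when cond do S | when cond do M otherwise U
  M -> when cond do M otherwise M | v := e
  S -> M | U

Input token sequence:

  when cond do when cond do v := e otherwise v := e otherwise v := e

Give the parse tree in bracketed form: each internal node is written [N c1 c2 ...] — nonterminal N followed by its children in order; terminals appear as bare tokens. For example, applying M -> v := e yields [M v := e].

S
M
when cond do M otherwise M
when cond do when cond do M otherwise M otherwise M
when cond do when cond do v := e otherwise M otherwise M
when cond do when cond do v := e otherwise v := e otherwise M
when cond do when cond do v := e otherwise v := e otherwise v := e

[S [M when cond do [M when cond do [M v := e] otherwise [M v := e]] otherwise [M v := e]]]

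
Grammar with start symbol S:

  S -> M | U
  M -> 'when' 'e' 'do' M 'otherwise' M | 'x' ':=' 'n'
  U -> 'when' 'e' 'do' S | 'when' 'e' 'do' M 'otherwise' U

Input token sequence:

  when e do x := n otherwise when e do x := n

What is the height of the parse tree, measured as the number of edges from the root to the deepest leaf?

[S [U when e do [M x := n] otherwise [U when e do [S [M x := n]]]]]

5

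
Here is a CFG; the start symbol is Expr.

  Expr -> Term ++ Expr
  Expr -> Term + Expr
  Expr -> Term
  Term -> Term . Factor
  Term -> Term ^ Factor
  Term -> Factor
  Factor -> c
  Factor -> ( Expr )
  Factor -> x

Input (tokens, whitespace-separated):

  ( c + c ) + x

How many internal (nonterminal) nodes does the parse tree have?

[Expr [Term [Factor ( [Expr [Term [Factor c]] + [Expr [Term [Factor c]]]] )]] + [Expr [Term [Factor x]]]]

12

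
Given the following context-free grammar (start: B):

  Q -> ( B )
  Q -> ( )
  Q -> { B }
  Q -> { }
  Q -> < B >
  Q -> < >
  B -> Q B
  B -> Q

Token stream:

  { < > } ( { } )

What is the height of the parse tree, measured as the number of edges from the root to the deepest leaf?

[B [Q { [B [Q < >]] }] [B [Q ( [B [Q { }]] )]]]

5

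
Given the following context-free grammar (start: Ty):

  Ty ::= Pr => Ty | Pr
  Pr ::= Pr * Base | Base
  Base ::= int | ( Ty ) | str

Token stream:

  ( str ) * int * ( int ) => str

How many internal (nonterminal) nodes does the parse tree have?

[Ty [Pr [Pr [Pr [Base ( [Ty [Pr [Base str]]] )]] * [Base int]] * [Base ( [Ty [Pr [Base int]]] )]] => [Ty [Pr [Base str]]]]

16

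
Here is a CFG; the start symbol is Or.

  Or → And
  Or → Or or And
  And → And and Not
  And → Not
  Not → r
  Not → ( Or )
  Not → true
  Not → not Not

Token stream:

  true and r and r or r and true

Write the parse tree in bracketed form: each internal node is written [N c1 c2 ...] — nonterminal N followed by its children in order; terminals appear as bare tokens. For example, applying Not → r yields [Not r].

[Or [Or [And [And [And [Not true]] and [Not r]] and [Not r]]] or [And [And [Not r]] and [Not true]]]

Or
Or or And
And or And
And and Not or And
And and Not and Not or And
Not and Not and Not or And
true and Not and Not or And
true and r and Not or And
true and r and r or And
true and r and r or And and Not
true and r and r or Not and Not
true and r and r or r and Not
true and r and r or r and true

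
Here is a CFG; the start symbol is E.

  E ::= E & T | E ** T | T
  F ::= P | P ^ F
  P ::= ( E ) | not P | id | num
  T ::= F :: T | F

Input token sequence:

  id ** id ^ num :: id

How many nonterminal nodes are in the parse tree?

13

[E [E [T [F [P id]]]] ** [T [F [P id] ^ [F [P num]]] :: [T [F [P id]]]]]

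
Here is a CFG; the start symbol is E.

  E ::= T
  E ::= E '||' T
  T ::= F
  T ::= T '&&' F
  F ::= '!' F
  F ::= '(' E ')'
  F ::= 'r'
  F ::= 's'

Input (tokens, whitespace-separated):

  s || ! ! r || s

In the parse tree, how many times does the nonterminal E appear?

3

[E [E [E [T [F s]]] || [T [F ! [F ! [F r]]]]] || [T [F s]]]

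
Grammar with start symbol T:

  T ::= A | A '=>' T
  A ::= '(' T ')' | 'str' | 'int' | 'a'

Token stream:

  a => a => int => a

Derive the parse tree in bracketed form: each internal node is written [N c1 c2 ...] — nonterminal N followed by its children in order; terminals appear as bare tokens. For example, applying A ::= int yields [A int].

[T [A a] => [T [A a] => [T [A int] => [T [A a]]]]]

T
A => T
a => T
a => A => T
a => a => T
a => a => A => T
a => a => int => T
a => a => int => A
a => a => int => a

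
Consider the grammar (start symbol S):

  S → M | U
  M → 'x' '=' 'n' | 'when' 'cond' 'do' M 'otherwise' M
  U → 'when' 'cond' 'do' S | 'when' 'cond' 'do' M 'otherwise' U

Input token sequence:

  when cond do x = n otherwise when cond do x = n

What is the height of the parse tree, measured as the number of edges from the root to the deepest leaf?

[S [U when cond do [M x = n] otherwise [U when cond do [S [M x = n]]]]]

5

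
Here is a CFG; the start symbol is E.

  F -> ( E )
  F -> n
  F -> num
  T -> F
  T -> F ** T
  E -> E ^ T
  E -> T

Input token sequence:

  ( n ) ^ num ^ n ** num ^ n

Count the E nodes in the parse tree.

5

[E [E [E [E [T [F ( [E [T [F n]]] )]]] ^ [T [F num]]] ^ [T [F n] ** [T [F num]]]] ^ [T [F n]]]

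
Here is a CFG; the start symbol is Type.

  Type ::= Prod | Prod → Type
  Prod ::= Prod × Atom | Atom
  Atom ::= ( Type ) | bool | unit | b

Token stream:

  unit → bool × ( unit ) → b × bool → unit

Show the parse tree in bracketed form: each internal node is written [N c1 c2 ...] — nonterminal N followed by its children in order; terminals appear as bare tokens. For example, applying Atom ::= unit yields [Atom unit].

[Type [Prod [Atom unit]] → [Type [Prod [Prod [Atom bool]] × [Atom ( [Type [Prod [Atom unit]]] )]] → [Type [Prod [Prod [Atom b]] × [Atom bool]] → [Type [Prod [Atom unit]]]]]]

Type
Prod → Type
Atom → Type
unit → Type
unit → Prod → Type
unit → Prod × Atom → Type
unit → Atom × Atom → Type
unit → bool × Atom → Type
unit → bool × ( Type ) → Type
unit → bool × ( Prod ) → Type
unit → bool × ( Atom ) → Type
unit → bool × ( unit ) → Type
unit → bool × ( unit ) → Prod → Type
unit → bool × ( unit ) → Prod × Atom → Type
unit → bool × ( unit ) → Atom × Atom → Type
unit → bool × ( unit ) → b × Atom → Type
unit → bool × ( unit ) → b × bool → Type
unit → bool × ( unit ) → b × bool → Prod
unit → bool × ( unit ) → b × bool → Atom
unit → bool × ( unit ) → b × bool → unit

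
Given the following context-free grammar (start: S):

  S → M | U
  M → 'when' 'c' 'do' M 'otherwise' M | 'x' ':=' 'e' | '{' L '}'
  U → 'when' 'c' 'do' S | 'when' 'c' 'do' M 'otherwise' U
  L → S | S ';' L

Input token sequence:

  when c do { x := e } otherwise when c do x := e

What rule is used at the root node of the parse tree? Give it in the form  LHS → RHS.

S → U

[S [U when c do [M { [L [S [M x := e]]] }] otherwise [U when c do [S [M x := e]]]]]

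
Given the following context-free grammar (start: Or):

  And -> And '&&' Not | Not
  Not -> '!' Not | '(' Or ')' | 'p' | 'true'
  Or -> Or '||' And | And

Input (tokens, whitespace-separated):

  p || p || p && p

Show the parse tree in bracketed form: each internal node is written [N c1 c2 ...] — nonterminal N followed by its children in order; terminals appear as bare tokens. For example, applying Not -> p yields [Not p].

Or
Or || And
Or || And || And
And || And || And
Not || And || And
p || And || And
p || Not || And
p || p || And
p || p || And && Not
p || p || Not && Not
p || p || p && Not
p || p || p && p

[Or [Or [Or [And [Not p]]] || [And [Not p]]] || [And [And [Not p]] && [Not p]]]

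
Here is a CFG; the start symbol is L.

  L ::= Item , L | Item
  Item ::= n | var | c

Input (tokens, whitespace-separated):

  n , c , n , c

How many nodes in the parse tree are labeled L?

4

[L [Item n] , [L [Item c] , [L [Item n] , [L [Item c]]]]]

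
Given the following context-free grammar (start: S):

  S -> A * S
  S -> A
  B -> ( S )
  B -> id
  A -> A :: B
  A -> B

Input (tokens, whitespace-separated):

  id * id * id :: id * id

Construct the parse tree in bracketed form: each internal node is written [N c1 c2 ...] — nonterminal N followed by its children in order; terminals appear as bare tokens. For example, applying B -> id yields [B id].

[S [A [B id]] * [S [A [B id]] * [S [A [A [B id]] :: [B id]] * [S [A [B id]]]]]]

S
A * S
B * S
id * S
id * A * S
id * B * S
id * id * S
id * id * A * S
id * id * A :: B * S
id * id * B :: B * S
id * id * id :: B * S
id * id * id :: id * S
id * id * id :: id * A
id * id * id :: id * B
id * id * id :: id * id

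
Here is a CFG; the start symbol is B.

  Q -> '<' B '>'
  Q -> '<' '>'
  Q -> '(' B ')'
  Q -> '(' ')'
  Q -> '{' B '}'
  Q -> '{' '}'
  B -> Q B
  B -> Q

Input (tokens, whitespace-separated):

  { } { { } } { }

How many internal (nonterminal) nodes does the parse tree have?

[B [Q { }] [B [Q { [B [Q { }]] }] [B [Q { }]]]]

8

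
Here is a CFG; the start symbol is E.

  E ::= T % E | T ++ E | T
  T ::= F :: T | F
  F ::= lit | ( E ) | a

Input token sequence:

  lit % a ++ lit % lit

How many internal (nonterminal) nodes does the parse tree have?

12

[E [T [F lit]] % [E [T [F a]] ++ [E [T [F lit]] % [E [T [F lit]]]]]]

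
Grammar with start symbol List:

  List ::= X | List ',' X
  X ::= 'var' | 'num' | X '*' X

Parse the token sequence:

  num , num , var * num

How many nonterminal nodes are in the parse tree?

8

[List [List [List [X num]] , [X num]] , [X [X var] * [X num]]]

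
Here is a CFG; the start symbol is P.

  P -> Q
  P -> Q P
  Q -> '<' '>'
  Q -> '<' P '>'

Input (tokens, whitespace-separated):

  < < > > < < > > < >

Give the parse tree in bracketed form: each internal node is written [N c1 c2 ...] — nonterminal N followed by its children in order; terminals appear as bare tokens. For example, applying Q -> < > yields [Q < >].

[P [Q < [P [Q < >]] >] [P [Q < [P [Q < >]] >] [P [Q < >]]]]

P
Q P
< P > P
< Q > P
< < > > P
< < > > Q P
< < > > < P > P
< < > > < Q > P
< < > > < < > > P
< < > > < < > > Q
< < > > < < > > < >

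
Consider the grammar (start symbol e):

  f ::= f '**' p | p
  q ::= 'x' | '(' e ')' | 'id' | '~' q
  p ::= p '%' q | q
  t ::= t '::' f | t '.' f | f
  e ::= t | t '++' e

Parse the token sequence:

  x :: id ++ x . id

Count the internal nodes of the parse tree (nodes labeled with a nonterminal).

[e [t [t [f [p [q x]]]] :: [f [p [q id]]]] ++ [e [t [t [f [p [q x]]]] . [f [p [q id]]]]]]

18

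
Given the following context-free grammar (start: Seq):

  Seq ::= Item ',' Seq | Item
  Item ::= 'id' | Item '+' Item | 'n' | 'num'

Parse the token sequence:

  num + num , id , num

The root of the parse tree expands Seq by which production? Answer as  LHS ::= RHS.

Seq ::= Item ',' Seq

[Seq [Item [Item num] + [Item num]] , [Seq [Item id] , [Seq [Item num]]]]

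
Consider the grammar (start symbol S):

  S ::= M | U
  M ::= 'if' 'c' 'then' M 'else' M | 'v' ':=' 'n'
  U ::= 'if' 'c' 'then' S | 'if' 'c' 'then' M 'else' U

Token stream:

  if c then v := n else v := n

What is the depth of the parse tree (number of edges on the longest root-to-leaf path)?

[S [M if c then [M v := n] else [M v := n]]]

3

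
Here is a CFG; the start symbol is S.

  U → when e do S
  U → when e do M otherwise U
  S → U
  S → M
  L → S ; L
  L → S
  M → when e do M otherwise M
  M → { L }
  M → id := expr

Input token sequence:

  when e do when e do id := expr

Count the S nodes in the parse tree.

[S [U when e do [S [U when e do [S [M id := expr]]]]]]

3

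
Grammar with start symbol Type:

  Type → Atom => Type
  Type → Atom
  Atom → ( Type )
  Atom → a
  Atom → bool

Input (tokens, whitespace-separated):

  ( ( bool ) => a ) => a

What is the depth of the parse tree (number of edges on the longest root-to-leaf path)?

[Type [Atom ( [Type [Atom ( [Type [Atom bool]] )] => [Type [Atom a]]] )] => [Type [Atom a]]]

6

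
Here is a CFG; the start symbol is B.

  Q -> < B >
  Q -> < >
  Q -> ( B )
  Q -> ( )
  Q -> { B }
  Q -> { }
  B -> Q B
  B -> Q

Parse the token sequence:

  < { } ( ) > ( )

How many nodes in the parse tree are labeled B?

4

[B [Q < [B [Q { }] [B [Q ( )]]] >] [B [Q ( )]]]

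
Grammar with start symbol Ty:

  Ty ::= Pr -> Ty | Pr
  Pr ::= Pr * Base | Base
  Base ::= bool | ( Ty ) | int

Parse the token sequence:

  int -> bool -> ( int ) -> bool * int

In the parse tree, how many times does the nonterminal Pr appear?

6

[Ty [Pr [Base int]] -> [Ty [Pr [Base bool]] -> [Ty [Pr [Base ( [Ty [Pr [Base int]]] )]] -> [Ty [Pr [Pr [Base bool]] * [Base int]]]]]]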